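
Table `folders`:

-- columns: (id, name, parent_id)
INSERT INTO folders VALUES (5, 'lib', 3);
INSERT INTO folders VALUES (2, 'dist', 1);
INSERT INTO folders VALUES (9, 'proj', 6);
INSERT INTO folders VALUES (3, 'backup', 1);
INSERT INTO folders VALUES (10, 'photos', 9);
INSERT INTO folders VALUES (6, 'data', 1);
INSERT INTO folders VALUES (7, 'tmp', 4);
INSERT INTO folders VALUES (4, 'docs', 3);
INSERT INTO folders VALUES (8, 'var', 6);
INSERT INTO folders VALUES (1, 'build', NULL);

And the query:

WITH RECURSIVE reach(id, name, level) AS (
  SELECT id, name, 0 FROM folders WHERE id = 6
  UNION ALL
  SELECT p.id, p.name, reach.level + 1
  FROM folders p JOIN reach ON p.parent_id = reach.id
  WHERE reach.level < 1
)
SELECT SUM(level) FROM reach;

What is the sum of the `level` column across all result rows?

2

Base: id=6 (data) at level 0.
Iteration 1: rows with parent_id in {6} -> var (id 8, level 1), proj (id 9, level 1).
Iteration 2: level < 1 fails for all current rows; recursion stops.
SUM(level) = 0 + 1 + 1 = 2.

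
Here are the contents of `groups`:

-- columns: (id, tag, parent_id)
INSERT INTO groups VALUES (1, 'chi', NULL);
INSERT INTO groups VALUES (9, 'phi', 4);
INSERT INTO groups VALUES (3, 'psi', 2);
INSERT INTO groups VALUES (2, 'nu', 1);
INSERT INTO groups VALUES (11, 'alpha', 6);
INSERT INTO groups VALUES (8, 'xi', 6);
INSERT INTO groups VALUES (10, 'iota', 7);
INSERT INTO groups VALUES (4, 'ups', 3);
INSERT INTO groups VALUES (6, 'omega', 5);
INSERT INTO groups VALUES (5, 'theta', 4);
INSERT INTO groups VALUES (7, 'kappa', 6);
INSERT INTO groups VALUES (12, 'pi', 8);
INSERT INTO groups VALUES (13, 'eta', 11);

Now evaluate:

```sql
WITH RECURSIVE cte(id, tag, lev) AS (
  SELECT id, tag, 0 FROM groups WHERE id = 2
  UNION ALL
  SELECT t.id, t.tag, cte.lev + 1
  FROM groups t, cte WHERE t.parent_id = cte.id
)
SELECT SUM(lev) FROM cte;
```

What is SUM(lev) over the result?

Base: id=2 (nu) at lev 0.
Iteration 1: rows with parent_id in {2} -> psi (id 3, lev 1).
Iteration 2: rows with parent_id in {3} -> ups (id 4, lev 2).
Iteration 3: rows with parent_id in {4} -> theta (id 5, lev 3), phi (id 9, lev 3).
Iteration 4: rows with parent_id in {5,9} -> omega (id 6, lev 4).
Iteration 5: rows with parent_id in {6} -> kappa (id 7, lev 5), xi (id 8, lev 5), alpha (id 11, lev 5).
Iteration 6: rows with parent_id in {7,8,11} -> iota (id 10, lev 6), pi (id 12, lev 6), eta (id 13, lev 6).
Iteration 7: no rows with parent_id in {10,12,13}; recursion stops.
SUM(lev) = 0 + 1 + 2 + 3 + 3 + 4 + 5 + 5 + 5 + 6 + 6 + 6 = 46.

46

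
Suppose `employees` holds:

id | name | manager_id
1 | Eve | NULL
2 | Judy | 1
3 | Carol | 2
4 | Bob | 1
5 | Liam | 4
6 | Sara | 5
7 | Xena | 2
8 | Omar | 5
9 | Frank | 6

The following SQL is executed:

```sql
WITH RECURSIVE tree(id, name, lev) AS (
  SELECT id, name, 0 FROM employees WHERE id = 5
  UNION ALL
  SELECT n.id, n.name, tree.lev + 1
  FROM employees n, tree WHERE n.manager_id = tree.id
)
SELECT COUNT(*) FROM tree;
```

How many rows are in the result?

Base: id=5 (Liam) at lev 0.
Iteration 1: rows with manager_id in {5} -> Sara (id 6, lev 1), Omar (id 8, lev 1).
Iteration 2: rows with manager_id in {6,8} -> Frank (id 9, lev 2).
Iteration 3: no rows with manager_id in {9}; recursion stops.
Total rows emitted: 4.

4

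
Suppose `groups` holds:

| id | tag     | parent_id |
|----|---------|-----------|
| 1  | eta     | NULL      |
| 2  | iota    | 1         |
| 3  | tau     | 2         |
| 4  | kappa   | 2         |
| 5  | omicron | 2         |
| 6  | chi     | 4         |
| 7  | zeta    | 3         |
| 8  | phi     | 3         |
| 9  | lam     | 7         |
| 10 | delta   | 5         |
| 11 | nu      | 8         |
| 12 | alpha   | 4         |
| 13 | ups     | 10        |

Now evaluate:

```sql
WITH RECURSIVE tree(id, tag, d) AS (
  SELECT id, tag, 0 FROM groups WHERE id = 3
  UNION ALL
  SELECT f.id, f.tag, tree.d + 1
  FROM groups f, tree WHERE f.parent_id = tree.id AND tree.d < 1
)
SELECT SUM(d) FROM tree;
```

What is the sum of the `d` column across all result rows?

Base: id=3 (tau) at d 0.
Iteration 1: rows with parent_id in {3} -> zeta (id 7, d 1), phi (id 8, d 1).
Iteration 2: d < 1 fails for all current rows; recursion stops.
SUM(d) = 0 + 1 + 1 = 2.

2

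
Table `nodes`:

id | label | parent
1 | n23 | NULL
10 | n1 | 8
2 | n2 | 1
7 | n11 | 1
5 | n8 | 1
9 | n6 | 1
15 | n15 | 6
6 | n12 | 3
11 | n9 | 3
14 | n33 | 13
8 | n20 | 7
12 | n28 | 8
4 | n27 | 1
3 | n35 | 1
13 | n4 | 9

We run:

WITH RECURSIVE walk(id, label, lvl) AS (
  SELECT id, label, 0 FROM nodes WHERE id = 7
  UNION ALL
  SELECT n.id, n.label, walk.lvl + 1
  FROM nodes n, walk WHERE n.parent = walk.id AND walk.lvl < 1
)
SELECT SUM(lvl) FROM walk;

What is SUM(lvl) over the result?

Base: id=7 (n11) at lvl 0.
Iteration 1: rows with parent in {7} -> n20 (id 8, lvl 1).
Iteration 2: lvl < 1 fails for all current rows; recursion stops.
SUM(lvl) = 0 + 1 = 1.

1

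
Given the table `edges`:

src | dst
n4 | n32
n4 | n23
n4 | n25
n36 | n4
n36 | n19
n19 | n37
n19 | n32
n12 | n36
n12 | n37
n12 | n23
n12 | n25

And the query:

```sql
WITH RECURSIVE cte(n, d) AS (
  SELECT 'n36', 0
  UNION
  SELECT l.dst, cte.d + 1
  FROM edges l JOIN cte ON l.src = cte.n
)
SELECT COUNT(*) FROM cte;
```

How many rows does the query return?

7

Base: (n36, d=0).
Iteration 1: edges from {n36} -> (n19, d=1), (n4, d=1).
Iteration 2: edges from {n19,n4} -> (n23, d=2), (n25, d=2), (n32, d=2), (n37, d=2). [UNION drops 1 duplicate row(s)]
Iteration 3: no outgoing edges from {n23,n25,n32,n37}; recursion stops.
Total rows emitted: 7.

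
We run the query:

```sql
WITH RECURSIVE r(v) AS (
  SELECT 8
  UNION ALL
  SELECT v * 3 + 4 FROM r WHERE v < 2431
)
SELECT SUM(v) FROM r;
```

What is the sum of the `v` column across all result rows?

10916

Base: v=8.
Iteration 1: 8 < 2431 holds -> v = 8 * 3 + 4 = 28.
Iteration 2: 28 < 2431 holds -> v = 28 * 3 + 4 = 88.
Iteration 3: 88 < 2431 holds -> v = 88 * 3 + 4 = 268.
Iteration 4: 268 < 2431 holds -> v = 268 * 3 + 4 = 808.
Iteration 5: 808 < 2431 holds -> v = 808 * 3 + 4 = 2428.
Iteration 6: 2428 < 2431 holds -> v = 2428 * 3 + 4 = 7288.
Iteration 7: 7288 < 2431 fails; recursion stops.
SUM(v) = 8 + 28 + 88 + 268 + 808 + 2428 + 7288 = 10916.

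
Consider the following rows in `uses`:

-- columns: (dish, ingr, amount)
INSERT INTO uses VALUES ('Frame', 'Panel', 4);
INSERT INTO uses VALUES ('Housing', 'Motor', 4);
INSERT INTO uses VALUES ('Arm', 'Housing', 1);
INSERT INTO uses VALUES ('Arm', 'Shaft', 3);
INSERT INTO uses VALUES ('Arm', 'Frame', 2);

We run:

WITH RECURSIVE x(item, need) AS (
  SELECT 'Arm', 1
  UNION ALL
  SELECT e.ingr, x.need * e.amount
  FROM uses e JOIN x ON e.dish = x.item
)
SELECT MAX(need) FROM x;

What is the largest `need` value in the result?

Base: (Arm, need=1).
Iteration 1: components of {Arm} -> Frame = 1*2 = 2, Housing = 1*1 = 1, Shaft = 1*3 = 3.
Iteration 2: components of {Frame,Housing,Shaft} -> Motor = 1*4 = 4, Panel = 2*4 = 8.
Iteration 3: no further components; recursion stops.
need values: 1, 1, 3, 2, 4, 8; the maximum is 8.

8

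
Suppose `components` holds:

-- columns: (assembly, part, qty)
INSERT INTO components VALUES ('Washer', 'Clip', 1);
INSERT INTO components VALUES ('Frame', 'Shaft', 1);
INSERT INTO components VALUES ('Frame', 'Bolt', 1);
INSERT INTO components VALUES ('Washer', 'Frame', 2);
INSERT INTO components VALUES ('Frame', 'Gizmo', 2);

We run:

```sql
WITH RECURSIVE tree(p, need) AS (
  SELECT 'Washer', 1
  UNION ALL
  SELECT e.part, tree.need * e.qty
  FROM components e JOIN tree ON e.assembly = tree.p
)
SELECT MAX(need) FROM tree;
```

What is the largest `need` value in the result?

Base: (Washer, need=1).
Iteration 1: components of {Washer} -> Clip = 1*1 = 1, Frame = 1*2 = 2.
Iteration 2: components of {Clip,Frame} -> Bolt = 2*1 = 2, Gizmo = 2*2 = 4, Shaft = 2*1 = 2.
Iteration 3: no further components; recursion stops.
need values: 1, 2, 1, 2, 2, 4; the maximum is 4.

4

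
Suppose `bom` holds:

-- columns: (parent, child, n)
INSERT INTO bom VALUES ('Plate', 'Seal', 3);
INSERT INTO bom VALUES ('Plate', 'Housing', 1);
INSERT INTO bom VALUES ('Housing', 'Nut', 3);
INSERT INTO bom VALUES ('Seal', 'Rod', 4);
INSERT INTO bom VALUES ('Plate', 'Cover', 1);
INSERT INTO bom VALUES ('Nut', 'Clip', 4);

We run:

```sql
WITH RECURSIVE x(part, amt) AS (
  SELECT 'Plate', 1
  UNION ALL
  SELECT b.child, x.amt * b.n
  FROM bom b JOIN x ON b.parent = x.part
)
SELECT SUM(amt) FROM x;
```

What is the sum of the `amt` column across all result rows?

Base: (Plate, amt=1).
Iteration 1: components of {Plate} -> Cover = 1*1 = 1, Housing = 1*1 = 1, Seal = 1*3 = 3.
Iteration 2: components of {Cover,Housing,Seal} -> Nut = 1*3 = 3, Rod = 3*4 = 12.
Iteration 3: components of {Nut,Rod} -> Clip = 3*4 = 12.
Iteration 4: no further components; recursion stops.
SUM(amt) = 1 + 3 + 1 + 1 + 12 + 3 + 12 = 33.

33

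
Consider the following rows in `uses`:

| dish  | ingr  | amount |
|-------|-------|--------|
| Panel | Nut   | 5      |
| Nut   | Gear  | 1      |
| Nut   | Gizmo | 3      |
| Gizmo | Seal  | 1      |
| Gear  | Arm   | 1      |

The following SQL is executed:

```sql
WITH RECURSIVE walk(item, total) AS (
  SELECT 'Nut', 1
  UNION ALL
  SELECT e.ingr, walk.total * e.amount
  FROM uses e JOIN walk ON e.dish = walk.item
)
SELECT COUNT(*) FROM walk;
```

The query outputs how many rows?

Base: (Nut, total=1).
Iteration 1: components of {Nut} -> Gear = 1*1 = 1, Gizmo = 1*3 = 3.
Iteration 2: components of {Gear,Gizmo} -> Arm = 1*1 = 1, Seal = 3*1 = 3.
Iteration 3: no further components; recursion stops.
Total rows emitted: 5.

5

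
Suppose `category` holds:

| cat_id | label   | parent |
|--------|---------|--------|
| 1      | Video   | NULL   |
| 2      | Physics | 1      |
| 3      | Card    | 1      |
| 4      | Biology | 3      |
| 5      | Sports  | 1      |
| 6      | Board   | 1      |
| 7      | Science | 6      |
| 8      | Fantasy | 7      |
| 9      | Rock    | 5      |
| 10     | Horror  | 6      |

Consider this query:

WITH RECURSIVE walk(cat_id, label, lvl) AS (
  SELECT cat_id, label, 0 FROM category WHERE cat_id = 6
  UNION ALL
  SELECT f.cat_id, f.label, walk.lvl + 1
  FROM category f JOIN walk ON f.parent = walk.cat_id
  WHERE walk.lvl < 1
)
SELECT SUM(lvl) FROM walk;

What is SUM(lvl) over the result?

2

Base: cat_id=6 (Board) at lvl 0.
Iteration 1: rows with parent in {6} -> Science (id 7, lvl 1), Horror (id 10, lvl 1).
Iteration 2: lvl < 1 fails for all current rows; recursion stops.
SUM(lvl) = 0 + 1 + 1 = 2.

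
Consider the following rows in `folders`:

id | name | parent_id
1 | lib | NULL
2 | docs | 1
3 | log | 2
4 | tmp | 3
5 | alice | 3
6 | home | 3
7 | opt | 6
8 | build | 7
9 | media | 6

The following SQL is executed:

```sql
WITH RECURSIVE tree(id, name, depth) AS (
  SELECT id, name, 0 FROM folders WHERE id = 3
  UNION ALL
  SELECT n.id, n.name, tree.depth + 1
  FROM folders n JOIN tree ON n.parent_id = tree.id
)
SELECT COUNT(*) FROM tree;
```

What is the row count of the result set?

Base: id=3 (log) at depth 0.
Iteration 1: rows with parent_id in {3} -> tmp (id 4, depth 1), alice (id 5, depth 1), home (id 6, depth 1).
Iteration 2: rows with parent_id in {4,5,6} -> opt (id 7, depth 2), media (id 9, depth 2).
Iteration 3: rows with parent_id in {7,9} -> build (id 8, depth 3).
Iteration 4: no rows with parent_id in {8}; recursion stops.
Total rows emitted: 7.

7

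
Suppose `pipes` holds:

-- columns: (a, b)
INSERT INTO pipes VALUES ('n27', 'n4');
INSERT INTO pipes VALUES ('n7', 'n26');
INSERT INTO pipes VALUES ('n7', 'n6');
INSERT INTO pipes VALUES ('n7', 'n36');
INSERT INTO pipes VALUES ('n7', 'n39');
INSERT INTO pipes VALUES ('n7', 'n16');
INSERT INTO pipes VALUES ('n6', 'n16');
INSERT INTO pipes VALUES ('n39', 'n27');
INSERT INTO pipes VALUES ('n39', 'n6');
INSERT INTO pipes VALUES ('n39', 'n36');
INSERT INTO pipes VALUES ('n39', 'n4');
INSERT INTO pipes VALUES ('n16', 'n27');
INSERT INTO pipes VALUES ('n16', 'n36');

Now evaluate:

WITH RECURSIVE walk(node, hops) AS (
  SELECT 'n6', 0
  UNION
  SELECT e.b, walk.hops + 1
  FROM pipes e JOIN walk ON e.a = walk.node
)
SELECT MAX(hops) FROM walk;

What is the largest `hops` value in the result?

3

Base: (n6, hops=0).
Iteration 1: edges from {n6} -> (n16, hops=1).
Iteration 2: edges from {n16} -> (n27, hops=2), (n36, hops=2).
Iteration 3: edges from {n27,n36} -> (n4, hops=3).
Iteration 4: no outgoing edges from {n4}; recursion stops.
hops values: 0, 1, 2, 2, 3; the maximum is 3.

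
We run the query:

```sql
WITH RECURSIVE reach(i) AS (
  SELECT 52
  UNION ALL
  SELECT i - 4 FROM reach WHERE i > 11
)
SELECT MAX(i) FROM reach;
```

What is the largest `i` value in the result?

52

Base: i=52.
Iteration 1: 52 > 11 holds -> i = 52 - 4 = 48.
Iteration 2: 48 > 11 holds -> i = 48 - 4 = 44.
Iteration 3: 44 > 11 holds -> i = 44 - 4 = 40.
Iteration 4: 40 > 11 holds -> i = 40 - 4 = 36.
Iteration 5: 36 > 11 holds -> i = 36 - 4 = 32.
Iteration 6: 32 > 11 holds -> i = 32 - 4 = 28.
Iteration 7: 28 > 11 holds -> i = 28 - 4 = 24.
Iteration 8: 24 > 11 holds -> i = 24 - 4 = 20.
Iteration 9: 20 > 11 holds -> i = 20 - 4 = 16.
Iteration 10: 16 > 11 holds -> i = 16 - 4 = 12.
Iteration 11: 12 > 11 holds -> i = 12 - 4 = 8.
Iteration 12: 8 > 11 fails; recursion stops.
i values: 52, 48, 44, 40, 36, 32, 28, 24, 20, 16, 12, 8; the maximum is 52.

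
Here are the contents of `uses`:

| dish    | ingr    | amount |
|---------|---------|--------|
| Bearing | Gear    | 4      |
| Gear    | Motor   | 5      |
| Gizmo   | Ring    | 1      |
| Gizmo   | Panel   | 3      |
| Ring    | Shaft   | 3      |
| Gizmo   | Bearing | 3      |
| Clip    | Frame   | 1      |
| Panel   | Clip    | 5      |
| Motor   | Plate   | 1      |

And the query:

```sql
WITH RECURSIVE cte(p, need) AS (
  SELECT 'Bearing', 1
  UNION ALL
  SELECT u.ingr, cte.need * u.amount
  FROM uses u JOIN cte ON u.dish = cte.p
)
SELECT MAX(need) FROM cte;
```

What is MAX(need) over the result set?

Base: (Bearing, need=1).
Iteration 1: components of {Bearing} -> Gear = 1*4 = 4.
Iteration 2: components of {Gear} -> Motor = 4*5 = 20.
Iteration 3: components of {Motor} -> Plate = 20*1 = 20.
Iteration 4: no further components; recursion stops.
need values: 1, 4, 20, 20; the maximum is 20.

20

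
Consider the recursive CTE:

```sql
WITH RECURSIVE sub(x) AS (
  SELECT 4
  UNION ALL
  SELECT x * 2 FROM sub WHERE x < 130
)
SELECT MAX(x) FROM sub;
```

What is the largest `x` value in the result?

256

Base: x=4.
Iteration 1: 4 < 130 holds -> x = 4 * 2 = 8.
Iteration 2: 8 < 130 holds -> x = 8 * 2 = 16.
Iteration 3: 16 < 130 holds -> x = 16 * 2 = 32.
Iteration 4: 32 < 130 holds -> x = 32 * 2 = 64.
Iteration 5: 64 < 130 holds -> x = 64 * 2 = 128.
Iteration 6: 128 < 130 holds -> x = 128 * 2 = 256.
Iteration 7: 256 < 130 fails; recursion stops.
x values: 4, 8, 16, 32, 64, 128, 256; the maximum is 256.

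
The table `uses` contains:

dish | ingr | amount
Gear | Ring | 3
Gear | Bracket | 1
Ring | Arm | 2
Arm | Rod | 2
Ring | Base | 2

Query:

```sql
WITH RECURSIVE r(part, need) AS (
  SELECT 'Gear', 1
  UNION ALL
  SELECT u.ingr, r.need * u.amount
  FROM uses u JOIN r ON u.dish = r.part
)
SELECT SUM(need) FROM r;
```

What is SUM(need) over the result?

Base: (Gear, need=1).
Iteration 1: components of {Gear} -> Bracket = 1*1 = 1, Ring = 1*3 = 3.
Iteration 2: components of {Bracket,Ring} -> Arm = 3*2 = 6, Base = 3*2 = 6.
Iteration 3: components of {Arm,Base} -> Rod = 6*2 = 12.
Iteration 4: no further components; recursion stops.
SUM(need) = 1 + 3 + 1 + 6 + 6 + 12 = 29.

29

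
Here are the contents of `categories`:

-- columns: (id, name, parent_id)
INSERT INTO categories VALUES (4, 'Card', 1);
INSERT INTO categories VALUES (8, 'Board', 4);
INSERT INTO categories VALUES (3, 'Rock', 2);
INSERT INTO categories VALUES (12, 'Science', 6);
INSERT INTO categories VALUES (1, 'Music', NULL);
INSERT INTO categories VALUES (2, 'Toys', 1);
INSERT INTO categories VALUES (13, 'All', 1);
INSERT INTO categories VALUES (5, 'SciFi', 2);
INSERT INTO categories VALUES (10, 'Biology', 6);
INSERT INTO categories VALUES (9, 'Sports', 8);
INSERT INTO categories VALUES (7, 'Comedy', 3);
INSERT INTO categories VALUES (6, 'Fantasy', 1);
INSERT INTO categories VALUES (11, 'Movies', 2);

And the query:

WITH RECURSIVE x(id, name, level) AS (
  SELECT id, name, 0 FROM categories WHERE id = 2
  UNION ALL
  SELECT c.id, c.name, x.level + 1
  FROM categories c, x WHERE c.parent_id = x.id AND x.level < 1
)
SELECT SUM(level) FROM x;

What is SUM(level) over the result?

3

Base: id=2 (Toys) at level 0.
Iteration 1: rows with parent_id in {2} -> Rock (id 3, level 1), SciFi (id 5, level 1), Movies (id 11, level 1).
Iteration 2: level < 1 fails for all current rows; recursion stops.
SUM(level) = 0 + 1 + 1 + 1 = 3.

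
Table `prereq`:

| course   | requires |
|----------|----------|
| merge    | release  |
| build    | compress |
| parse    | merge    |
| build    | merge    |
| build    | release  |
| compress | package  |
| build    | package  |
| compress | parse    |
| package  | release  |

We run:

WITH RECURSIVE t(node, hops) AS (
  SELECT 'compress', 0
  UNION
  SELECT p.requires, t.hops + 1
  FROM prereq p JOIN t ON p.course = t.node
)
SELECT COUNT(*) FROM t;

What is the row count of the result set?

Base: (compress, hops=0).
Iteration 1: edges from {compress} -> (package, hops=1), (parse, hops=1).
Iteration 2: edges from {package,parse} -> (merge, hops=2), (release, hops=2).
Iteration 3: edges from {merge,release} -> (release, hops=3).
Iteration 4: no outgoing edges from {release}; recursion stops.
Total rows emitted: 6.

6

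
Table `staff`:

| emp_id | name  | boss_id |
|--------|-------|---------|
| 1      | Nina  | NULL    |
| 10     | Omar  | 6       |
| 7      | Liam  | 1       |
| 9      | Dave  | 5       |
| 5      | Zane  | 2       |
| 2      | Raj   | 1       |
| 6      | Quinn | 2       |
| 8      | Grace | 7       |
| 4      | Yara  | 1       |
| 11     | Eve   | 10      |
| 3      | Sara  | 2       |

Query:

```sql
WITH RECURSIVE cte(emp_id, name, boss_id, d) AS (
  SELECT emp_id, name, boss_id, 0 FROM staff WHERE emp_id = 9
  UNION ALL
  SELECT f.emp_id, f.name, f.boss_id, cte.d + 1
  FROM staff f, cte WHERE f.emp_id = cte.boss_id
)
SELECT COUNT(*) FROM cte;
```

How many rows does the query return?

4

Base: emp_id=9 (Dave), boss_id=5, d 0.
Iteration 1: join on emp_id=5 -> Zane (id 5, boss_id=2, d 1).
Iteration 2: join on emp_id=2 -> Raj (id 2, boss_id=1, d 2).
Iteration 3: join on emp_id=1 -> Nina (id 1, boss_id=NULL, d 3).
Iteration 4: boss_id is NULL; no match; recursion stops.
Total rows emitted: 4.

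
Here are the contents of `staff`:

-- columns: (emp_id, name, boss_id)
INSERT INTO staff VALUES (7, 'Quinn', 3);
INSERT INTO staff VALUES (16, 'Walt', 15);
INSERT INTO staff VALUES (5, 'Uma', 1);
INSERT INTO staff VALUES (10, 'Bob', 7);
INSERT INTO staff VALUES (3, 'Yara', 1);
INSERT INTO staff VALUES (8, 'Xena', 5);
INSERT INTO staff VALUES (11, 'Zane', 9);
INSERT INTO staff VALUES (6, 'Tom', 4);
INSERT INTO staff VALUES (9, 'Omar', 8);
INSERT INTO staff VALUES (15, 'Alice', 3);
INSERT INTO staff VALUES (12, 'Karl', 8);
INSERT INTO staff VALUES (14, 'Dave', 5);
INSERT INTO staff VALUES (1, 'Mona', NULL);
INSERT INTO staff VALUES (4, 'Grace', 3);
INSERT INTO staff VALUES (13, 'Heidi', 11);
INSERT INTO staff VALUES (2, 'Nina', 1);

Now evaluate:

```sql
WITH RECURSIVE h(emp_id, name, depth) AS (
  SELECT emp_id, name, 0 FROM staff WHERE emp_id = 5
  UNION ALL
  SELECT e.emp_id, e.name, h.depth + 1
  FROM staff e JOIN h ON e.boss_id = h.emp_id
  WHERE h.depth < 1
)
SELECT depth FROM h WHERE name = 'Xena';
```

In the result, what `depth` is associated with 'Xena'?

1

Base: emp_id=5 (Uma) at depth 0.
Iteration 1: rows with boss_id in {5} -> Xena (id 8, depth 1), Dave (id 14, depth 1).
Iteration 2: depth < 1 fails for all current rows; recursion stops.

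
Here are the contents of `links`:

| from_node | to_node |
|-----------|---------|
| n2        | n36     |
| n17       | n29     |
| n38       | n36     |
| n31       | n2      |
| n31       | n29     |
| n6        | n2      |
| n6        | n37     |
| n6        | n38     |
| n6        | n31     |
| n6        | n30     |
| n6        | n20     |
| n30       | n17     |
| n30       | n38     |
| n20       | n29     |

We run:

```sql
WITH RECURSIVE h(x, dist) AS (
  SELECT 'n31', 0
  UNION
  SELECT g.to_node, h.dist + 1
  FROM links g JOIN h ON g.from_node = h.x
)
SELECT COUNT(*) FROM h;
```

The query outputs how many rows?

4

Base: (n31, dist=0).
Iteration 1: edges from {n31} -> (n2, dist=1), (n29, dist=1).
Iteration 2: edges from {n2,n29} -> (n36, dist=2).
Iteration 3: no outgoing edges from {n36}; recursion stops.
Total rows emitted: 4.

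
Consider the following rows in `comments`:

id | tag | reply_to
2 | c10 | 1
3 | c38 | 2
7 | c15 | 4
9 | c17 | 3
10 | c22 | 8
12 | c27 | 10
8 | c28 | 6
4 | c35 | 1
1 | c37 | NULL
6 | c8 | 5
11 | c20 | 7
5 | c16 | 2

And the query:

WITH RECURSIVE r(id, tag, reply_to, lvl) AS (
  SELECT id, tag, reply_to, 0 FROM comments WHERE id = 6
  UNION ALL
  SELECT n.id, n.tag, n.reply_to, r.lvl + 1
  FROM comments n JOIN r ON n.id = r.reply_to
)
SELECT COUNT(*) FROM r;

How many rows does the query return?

4

Base: id=6 (c8), reply_to=5, lvl 0.
Iteration 1: join on id=5 -> c16 (id 5, reply_to=2, lvl 1).
Iteration 2: join on id=2 -> c10 (id 2, reply_to=1, lvl 2).
Iteration 3: join on id=1 -> c37 (id 1, reply_to=NULL, lvl 3).
Iteration 4: reply_to is NULL; no match; recursion stops.
Total rows emitted: 4.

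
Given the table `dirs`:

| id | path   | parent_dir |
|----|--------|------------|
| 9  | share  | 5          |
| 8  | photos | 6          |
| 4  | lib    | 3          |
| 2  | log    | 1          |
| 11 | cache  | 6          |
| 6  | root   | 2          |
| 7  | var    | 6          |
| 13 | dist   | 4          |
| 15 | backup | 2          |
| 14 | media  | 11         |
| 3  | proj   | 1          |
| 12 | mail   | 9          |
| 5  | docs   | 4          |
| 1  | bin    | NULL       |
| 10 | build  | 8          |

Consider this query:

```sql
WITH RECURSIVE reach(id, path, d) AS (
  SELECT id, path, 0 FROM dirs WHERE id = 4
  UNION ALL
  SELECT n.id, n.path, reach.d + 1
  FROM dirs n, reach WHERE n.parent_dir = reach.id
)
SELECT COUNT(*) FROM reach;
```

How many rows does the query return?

Base: id=4 (lib) at d 0.
Iteration 1: rows with parent_dir in {4} -> docs (id 5, d 1), dist (id 13, d 1).
Iteration 2: rows with parent_dir in {5,13} -> share (id 9, d 2).
Iteration 3: rows with parent_dir in {9} -> mail (id 12, d 3).
Iteration 4: no rows with parent_dir in {12}; recursion stops.
Total rows emitted: 5.

5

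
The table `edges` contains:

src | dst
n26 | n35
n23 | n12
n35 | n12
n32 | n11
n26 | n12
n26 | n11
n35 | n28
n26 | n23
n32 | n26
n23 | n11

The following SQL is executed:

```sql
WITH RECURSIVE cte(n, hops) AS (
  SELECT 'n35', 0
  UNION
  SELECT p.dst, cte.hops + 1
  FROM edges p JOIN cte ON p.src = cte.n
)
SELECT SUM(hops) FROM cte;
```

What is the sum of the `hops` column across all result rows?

2

Base: (n35, hops=0).
Iteration 1: edges from {n35} -> (n12, hops=1), (n28, hops=1).
Iteration 2: no outgoing edges from {n12,n28}; recursion stops.
SUM(hops) = 0 + 1 + 1 = 2.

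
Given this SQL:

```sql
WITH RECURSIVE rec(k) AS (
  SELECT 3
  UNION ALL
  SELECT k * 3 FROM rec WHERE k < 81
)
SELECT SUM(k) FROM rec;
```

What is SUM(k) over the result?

120

Base: k=3.
Iteration 1: 3 < 81 holds -> k = 3 * 3 = 9.
Iteration 2: 9 < 81 holds -> k = 9 * 3 = 27.
Iteration 3: 27 < 81 holds -> k = 27 * 3 = 81.
Iteration 4: 81 < 81 fails; recursion stops.
SUM(k) = 3 + 9 + 27 + 81 = 120.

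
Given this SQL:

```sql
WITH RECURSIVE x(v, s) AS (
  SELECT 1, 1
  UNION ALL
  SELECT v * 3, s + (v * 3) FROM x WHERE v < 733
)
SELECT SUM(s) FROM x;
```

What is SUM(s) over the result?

4916

Base: v=1, s=1.
Iteration 1: 1 < 733 holds -> v = 1 * 3 = 3, s = 1 + 3 = 4.
Iteration 2: 3 < 733 holds -> v = 3 * 3 = 9, s = 4 + 9 = 13.
Iteration 3: 9 < 733 holds -> v = 9 * 3 = 27, s = 13 + 27 = 40.
Iteration 4: 27 < 733 holds -> v = 27 * 3 = 81, s = 40 + 81 = 121.
Iteration 5: 81 < 733 holds -> v = 81 * 3 = 243, s = 121 + 243 = 364.
Iteration 6: 243 < 733 holds -> v = 243 * 3 = 729, s = 364 + 729 = 1093.
Iteration 7: 729 < 733 holds -> v = 729 * 3 = 2187, s = 1093 + 2187 = 3280.
Iteration 8: 2187 < 733 fails; recursion stops.
SUM(s) = 1 + 4 + 13 + 40 + 121 + 364 + 1093 + 3280 = 4916.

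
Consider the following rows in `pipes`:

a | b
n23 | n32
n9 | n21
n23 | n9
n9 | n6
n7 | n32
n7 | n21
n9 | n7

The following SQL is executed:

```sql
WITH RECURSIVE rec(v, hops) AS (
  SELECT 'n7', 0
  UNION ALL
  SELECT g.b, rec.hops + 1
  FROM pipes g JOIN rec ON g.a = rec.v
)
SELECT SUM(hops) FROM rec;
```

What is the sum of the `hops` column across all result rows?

Base: (n7, hops=0).
Iteration 1: edges from {n7} -> (n21, hops=1), (n32, hops=1).
Iteration 2: no outgoing edges from {n21,n32}; recursion stops.
SUM(hops) = 0 + 1 + 1 = 2.

2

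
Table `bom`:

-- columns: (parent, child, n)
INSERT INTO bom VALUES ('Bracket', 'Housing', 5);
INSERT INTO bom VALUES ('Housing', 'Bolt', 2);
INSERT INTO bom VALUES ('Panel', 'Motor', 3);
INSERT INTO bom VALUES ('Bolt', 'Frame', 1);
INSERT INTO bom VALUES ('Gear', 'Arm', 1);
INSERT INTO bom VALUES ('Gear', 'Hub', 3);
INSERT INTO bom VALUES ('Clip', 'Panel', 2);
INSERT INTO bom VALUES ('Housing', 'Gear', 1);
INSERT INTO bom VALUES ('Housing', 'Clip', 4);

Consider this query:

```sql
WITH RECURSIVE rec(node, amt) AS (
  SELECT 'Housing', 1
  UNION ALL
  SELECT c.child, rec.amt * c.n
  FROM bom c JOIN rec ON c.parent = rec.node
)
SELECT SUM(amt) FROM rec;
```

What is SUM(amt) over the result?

Base: (Housing, amt=1).
Iteration 1: components of {Housing} -> Bolt = 1*2 = 2, Clip = 1*4 = 4, Gear = 1*1 = 1.
Iteration 2: components of {Bolt,Clip,Gear} -> Arm = 1*1 = 1, Frame = 2*1 = 2, Hub = 1*3 = 3, Panel = 4*2 = 8.
Iteration 3: components of {Arm,Frame,Hub,Panel} -> Motor = 8*3 = 24.
Iteration 4: no further components; recursion stops.
SUM(amt) = 1 + 2 + 1 + 4 + 2 + 3 + 1 + 8 + 24 = 46.

46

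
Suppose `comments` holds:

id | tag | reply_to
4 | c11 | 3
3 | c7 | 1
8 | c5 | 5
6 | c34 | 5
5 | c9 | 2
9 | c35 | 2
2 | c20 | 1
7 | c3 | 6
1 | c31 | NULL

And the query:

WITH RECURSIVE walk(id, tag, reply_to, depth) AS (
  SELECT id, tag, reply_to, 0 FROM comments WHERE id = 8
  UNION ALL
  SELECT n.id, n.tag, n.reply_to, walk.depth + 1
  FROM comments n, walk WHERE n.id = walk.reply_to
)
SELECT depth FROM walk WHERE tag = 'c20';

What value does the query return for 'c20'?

2

Base: id=8 (c5), reply_to=5, depth 0.
Iteration 1: join on id=5 -> c9 (id 5, reply_to=2, depth 1).
Iteration 2: join on id=2 -> c20 (id 2, reply_to=1, depth 2).
Iteration 3: join on id=1 -> c31 (id 1, reply_to=NULL, depth 3).
Iteration 4: reply_to is NULL; no match; recursion stops.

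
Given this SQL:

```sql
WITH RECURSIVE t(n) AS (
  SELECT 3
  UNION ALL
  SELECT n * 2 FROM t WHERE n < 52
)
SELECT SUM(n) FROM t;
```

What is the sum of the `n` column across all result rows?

Base: n=3.
Iteration 1: 3 < 52 holds -> n = 3 * 2 = 6.
Iteration 2: 6 < 52 holds -> n = 6 * 2 = 12.
Iteration 3: 12 < 52 holds -> n = 12 * 2 = 24.
Iteration 4: 24 < 52 holds -> n = 24 * 2 = 48.
Iteration 5: 48 < 52 holds -> n = 48 * 2 = 96.
Iteration 6: 96 < 52 fails; recursion stops.
SUM(n) = 3 + 6 + 12 + 24 + 48 + 96 = 189.

189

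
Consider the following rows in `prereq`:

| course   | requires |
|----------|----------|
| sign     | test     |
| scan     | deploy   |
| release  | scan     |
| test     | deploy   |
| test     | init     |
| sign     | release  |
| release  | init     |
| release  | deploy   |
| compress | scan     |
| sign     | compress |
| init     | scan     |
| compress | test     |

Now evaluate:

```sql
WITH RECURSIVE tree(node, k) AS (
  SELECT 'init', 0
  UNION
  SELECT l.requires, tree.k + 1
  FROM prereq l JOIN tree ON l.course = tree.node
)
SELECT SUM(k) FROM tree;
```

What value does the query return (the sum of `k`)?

Base: (init, k=0).
Iteration 1: edges from {init} -> (scan, k=1).
Iteration 2: edges from {scan} -> (deploy, k=2).
Iteration 3: no outgoing edges from {deploy}; recursion stops.
SUM(k) = 0 + 1 + 2 = 3.

3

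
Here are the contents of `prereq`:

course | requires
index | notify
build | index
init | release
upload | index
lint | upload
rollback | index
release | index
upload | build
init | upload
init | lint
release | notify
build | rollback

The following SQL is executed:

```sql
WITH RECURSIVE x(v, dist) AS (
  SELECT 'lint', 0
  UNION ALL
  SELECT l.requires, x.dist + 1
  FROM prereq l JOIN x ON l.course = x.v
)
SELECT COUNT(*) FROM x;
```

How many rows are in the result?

Base: (lint, dist=0).
Iteration 1: edges from {lint} -> (upload, dist=1).
Iteration 2: edges from {upload} -> (build, dist=2), (index, dist=2).
Iteration 3: edges from {build,index} -> (index, dist=3), (notify, dist=3), (rollback, dist=3).
Iteration 4: edges from {index,notify,rollback} -> (index, dist=4), (notify, dist=4).
Iteration 5: edges from {index,notify} -> (notify, dist=5).
Iteration 6: no outgoing edges from {notify}; recursion stops.
Total rows emitted: 10.

10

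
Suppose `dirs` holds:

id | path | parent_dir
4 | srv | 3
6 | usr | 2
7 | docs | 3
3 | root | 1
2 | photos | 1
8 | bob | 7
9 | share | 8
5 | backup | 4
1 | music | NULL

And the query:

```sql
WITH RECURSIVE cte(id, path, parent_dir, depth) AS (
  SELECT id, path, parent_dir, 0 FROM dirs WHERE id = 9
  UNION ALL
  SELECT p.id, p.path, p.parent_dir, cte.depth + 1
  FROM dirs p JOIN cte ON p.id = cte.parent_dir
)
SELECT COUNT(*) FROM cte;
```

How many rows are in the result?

Base: id=9 (share), parent_dir=8, depth 0.
Iteration 1: join on id=8 -> bob (id 8, parent_dir=7, depth 1).
Iteration 2: join on id=7 -> docs (id 7, parent_dir=3, depth 2).
Iteration 3: join on id=3 -> root (id 3, parent_dir=1, depth 3).
Iteration 4: join on id=1 -> music (id 1, parent_dir=NULL, depth 4).
Iteration 5: parent_dir is NULL; no match; recursion stops.
Total rows emitted: 5.

5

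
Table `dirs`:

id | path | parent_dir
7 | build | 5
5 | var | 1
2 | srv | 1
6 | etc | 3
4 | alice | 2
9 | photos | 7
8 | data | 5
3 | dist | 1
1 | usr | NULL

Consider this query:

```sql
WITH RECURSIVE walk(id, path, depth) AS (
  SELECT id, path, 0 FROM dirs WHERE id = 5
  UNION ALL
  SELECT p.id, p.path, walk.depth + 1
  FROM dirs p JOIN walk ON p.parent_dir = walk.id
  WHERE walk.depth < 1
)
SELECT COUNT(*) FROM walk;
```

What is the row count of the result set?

Base: id=5 (var) at depth 0.
Iteration 1: rows with parent_dir in {5} -> build (id 7, depth 1), data (id 8, depth 1).
Iteration 2: depth < 1 fails for all current rows; recursion stops.
Total rows emitted: 3.

3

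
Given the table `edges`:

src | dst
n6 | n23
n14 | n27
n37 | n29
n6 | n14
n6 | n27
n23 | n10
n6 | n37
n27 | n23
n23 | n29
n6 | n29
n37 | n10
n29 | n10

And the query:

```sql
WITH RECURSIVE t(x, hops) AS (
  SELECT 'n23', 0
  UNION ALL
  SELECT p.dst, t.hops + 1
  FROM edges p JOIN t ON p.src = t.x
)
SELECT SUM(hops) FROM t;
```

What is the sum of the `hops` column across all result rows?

4

Base: (n23, hops=0).
Iteration 1: edges from {n23} -> (n10, hops=1), (n29, hops=1).
Iteration 2: edges from {n10,n29} -> (n10, hops=2).
Iteration 3: no outgoing edges from {n10}; recursion stops.
SUM(hops) = 0 + 1 + 1 + 2 = 4.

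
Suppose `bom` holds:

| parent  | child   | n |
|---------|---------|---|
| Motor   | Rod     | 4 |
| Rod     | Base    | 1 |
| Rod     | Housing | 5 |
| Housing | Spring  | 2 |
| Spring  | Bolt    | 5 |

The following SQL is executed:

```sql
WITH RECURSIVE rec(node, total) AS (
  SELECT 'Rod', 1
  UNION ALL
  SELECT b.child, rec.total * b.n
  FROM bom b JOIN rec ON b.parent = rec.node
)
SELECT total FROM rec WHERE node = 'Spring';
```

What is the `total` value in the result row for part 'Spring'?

10

Base: (Rod, total=1).
Iteration 1: components of {Rod} -> Base = 1*1 = 1, Housing = 1*5 = 5.
Iteration 2: components of {Base,Housing} -> Spring = 5*2 = 10.
Iteration 3: components of {Spring} -> Bolt = 10*5 = 50.
Iteration 4: no further components; recursion stops.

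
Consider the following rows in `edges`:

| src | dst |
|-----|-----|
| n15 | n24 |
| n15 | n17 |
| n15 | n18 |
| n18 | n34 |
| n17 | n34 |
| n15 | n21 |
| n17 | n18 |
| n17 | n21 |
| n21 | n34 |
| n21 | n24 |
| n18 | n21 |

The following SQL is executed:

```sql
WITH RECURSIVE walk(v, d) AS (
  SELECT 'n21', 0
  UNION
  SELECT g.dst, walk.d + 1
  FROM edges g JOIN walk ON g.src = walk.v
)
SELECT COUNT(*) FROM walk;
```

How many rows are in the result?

Base: (n21, d=0).
Iteration 1: edges from {n21} -> (n24, d=1), (n34, d=1).
Iteration 2: no outgoing edges from {n24,n34}; recursion stops.
Total rows emitted: 3.

3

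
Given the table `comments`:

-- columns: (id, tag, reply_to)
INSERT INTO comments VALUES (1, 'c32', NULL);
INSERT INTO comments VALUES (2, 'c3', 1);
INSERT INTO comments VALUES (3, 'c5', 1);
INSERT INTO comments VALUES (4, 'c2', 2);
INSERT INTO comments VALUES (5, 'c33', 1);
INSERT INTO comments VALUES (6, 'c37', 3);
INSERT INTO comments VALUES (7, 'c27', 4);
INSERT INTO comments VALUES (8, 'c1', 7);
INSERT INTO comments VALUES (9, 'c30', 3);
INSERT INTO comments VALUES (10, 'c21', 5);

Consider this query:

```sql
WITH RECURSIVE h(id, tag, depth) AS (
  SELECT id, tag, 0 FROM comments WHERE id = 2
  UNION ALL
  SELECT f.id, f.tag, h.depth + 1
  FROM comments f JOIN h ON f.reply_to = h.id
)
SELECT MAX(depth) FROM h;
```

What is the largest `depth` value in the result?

Base: id=2 (c3) at depth 0.
Iteration 1: rows with reply_to in {2} -> c2 (id 4, depth 1).
Iteration 2: rows with reply_to in {4} -> c27 (id 7, depth 2).
Iteration 3: rows with reply_to in {7} -> c1 (id 8, depth 3).
Iteration 4: no rows with reply_to in {8}; recursion stops.
depth values: 0, 1, 2, 3; the maximum is 3.

3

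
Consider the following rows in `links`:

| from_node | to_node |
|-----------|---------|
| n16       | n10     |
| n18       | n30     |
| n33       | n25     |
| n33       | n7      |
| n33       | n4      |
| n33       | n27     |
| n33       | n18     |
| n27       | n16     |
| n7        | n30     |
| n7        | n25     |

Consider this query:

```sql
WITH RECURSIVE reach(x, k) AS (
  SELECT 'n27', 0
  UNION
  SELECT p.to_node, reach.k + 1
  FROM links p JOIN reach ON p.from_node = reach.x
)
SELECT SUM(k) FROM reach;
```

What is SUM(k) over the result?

Base: (n27, k=0).
Iteration 1: edges from {n27} -> (n16, k=1).
Iteration 2: edges from {n16} -> (n10, k=2).
Iteration 3: no outgoing edges from {n10}; recursion stops.
SUM(k) = 0 + 1 + 2 = 3.

3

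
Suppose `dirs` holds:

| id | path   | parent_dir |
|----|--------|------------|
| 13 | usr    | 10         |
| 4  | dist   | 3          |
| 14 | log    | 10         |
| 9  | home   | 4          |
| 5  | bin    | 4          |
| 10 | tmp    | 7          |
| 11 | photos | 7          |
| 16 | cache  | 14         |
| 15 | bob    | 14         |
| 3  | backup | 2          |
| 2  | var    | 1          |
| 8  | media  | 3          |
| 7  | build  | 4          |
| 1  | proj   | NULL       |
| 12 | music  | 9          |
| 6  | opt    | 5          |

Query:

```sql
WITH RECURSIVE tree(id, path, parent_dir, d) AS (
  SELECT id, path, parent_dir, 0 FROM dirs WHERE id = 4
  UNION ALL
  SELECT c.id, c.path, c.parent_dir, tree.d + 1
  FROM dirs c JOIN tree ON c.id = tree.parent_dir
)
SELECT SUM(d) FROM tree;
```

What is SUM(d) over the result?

6

Base: id=4 (dist), parent_dir=3, d 0.
Iteration 1: join on id=3 -> backup (id 3, parent_dir=2, d 1).
Iteration 2: join on id=2 -> var (id 2, parent_dir=1, d 2).
Iteration 3: join on id=1 -> proj (id 1, parent_dir=NULL, d 3).
Iteration 4: parent_dir is NULL; no match; recursion stops.
SUM(d) = 0 + 1 + 2 + 3 = 6.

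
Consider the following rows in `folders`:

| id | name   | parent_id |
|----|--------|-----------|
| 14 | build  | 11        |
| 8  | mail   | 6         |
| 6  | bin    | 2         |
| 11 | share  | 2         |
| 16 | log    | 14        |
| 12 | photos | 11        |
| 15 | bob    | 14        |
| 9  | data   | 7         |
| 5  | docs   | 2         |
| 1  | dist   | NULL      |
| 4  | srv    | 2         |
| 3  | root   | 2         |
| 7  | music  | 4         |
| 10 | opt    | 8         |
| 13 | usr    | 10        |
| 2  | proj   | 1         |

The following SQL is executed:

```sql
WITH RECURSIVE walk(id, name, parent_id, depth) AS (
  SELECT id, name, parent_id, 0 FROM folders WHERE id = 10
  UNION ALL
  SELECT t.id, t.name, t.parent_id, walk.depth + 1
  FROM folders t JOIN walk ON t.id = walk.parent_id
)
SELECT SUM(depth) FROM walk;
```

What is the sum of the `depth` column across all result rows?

10

Base: id=10 (opt), parent_id=8, depth 0.
Iteration 1: join on id=8 -> mail (id 8, parent_id=6, depth 1).
Iteration 2: join on id=6 -> bin (id 6, parent_id=2, depth 2).
Iteration 3: join on id=2 -> proj (id 2, parent_id=1, depth 3).
Iteration 4: join on id=1 -> dist (id 1, parent_id=NULL, depth 4).
Iteration 5: parent_id is NULL; no match; recursion stops.
SUM(depth) = 0 + 1 + 2 + 3 + 4 = 10.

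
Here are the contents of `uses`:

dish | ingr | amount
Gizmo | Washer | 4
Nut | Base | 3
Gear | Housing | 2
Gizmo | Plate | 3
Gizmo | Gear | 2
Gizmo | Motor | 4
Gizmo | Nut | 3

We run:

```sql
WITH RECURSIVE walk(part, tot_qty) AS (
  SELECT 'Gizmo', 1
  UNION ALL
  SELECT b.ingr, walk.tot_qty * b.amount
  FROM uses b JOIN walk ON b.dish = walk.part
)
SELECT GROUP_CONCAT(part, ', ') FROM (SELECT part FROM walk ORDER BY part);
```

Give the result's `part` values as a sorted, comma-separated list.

Base, Gear, Gizmo, Housing, Motor, Nut, Plate, Washer

Base: (Gizmo, tot_qty=1).
Iteration 1: components of {Gizmo} -> Gear = 1*2 = 2, Motor = 1*4 = 4, Nut = 1*3 = 3, Plate = 1*3 = 3, Washer = 1*4 = 4.
Iteration 2: components of {Gear,Motor,Nut,Plate,Washer} -> Base = 3*3 = 9, Housing = 2*2 = 4.
Iteration 3: no further components; recursion stops.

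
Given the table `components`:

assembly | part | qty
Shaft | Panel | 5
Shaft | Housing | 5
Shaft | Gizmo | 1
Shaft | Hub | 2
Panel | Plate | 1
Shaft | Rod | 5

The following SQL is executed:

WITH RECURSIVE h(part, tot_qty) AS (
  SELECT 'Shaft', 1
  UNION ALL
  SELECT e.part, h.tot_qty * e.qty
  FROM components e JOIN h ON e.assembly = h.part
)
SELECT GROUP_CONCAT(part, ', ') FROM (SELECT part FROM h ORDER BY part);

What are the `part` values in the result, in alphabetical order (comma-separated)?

Gizmo, Housing, Hub, Panel, Plate, Rod, Shaft

Base: (Shaft, tot_qty=1).
Iteration 1: components of {Shaft} -> Gizmo = 1*1 = 1, Housing = 1*5 = 5, Hub = 1*2 = 2, Panel = 1*5 = 5, Rod = 1*5 = 5.
Iteration 2: components of {Gizmo,Housing,Hub,Panel,Rod} -> Plate = 5*1 = 5.
Iteration 3: no further components; recursion stops.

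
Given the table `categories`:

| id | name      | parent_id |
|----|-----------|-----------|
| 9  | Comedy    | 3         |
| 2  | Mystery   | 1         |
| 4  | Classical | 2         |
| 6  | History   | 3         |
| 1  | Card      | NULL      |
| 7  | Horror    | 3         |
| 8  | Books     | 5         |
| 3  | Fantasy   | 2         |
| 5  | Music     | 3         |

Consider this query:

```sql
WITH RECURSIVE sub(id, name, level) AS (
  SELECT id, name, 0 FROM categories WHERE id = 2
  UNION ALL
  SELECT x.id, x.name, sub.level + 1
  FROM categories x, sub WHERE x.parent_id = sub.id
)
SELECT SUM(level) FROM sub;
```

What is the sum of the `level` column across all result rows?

13

Base: id=2 (Mystery) at level 0.
Iteration 1: rows with parent_id in {2} -> Fantasy (id 3, level 1), Classical (id 4, level 1).
Iteration 2: rows with parent_id in {3,4} -> Music (id 5, level 2), History (id 6, level 2), Horror (id 7, level 2), Comedy (id 9, level 2).
Iteration 3: rows with parent_id in {5,6,7,9} -> Books (id 8, level 3).
Iteration 4: no rows with parent_id in {8}; recursion stops.
SUM(level) = 0 + 1 + 1 + 2 + 2 + 2 + 2 + 3 = 13.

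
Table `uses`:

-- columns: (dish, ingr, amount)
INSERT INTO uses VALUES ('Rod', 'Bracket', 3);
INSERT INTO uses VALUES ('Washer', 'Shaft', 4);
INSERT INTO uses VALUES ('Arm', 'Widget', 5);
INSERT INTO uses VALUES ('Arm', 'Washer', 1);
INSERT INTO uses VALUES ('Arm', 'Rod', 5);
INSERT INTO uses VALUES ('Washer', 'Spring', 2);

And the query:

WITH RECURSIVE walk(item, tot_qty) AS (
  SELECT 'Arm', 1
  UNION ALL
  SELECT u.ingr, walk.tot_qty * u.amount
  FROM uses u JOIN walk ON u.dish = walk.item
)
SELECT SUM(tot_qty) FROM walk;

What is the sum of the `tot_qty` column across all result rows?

33

Base: (Arm, tot_qty=1).
Iteration 1: components of {Arm} -> Rod = 1*5 = 5, Washer = 1*1 = 1, Widget = 1*5 = 5.
Iteration 2: components of {Rod,Washer,Widget} -> Bracket = 5*3 = 15, Shaft = 1*4 = 4, Spring = 1*2 = 2.
Iteration 3: no further components; recursion stops.
SUM(tot_qty) = 1 + 5 + 1 + 5 + 15 + 2 + 4 = 33.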